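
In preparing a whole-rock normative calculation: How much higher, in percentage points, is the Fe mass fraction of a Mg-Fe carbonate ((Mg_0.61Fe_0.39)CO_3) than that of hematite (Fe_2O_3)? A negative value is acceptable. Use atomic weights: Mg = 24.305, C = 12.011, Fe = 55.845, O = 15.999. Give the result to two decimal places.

-47.40 percentage points

Fe in (Mg_0.61Fe_0.39)CO_3: molar mass 96.614 g/mol; 0.39×55.845 = 21.780 g → 22.54 wt%.
Fe in Fe_2O_3: molar mass 159.687 g/mol; 2×55.845 = 111.690 g → 69.94 wt%.
Difference = 22.54 − 69.94 = -47.40 percentage points.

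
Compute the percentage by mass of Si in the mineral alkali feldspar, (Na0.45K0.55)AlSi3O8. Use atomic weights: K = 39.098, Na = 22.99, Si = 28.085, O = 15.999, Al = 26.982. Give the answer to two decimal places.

31.08 weight percent

M((Na0.45K0.55)AlSi3O8) = 271.078 g/mol.
Si contributes 3 × 28.085 = 84.255 g per mole.
84.255/271.078 = 0.3108 → 31.08%.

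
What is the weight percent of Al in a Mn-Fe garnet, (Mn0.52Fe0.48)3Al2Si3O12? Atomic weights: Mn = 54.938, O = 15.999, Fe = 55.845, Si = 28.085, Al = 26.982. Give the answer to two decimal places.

Molar mass of (Mn0.52Fe0.48)3Al2Si3O12: 1.56·54.938 + 1.44·55.845 + 2·26.982 + 3·28.085 + 12·15.999 = 496.327 g/mol.
Mass of Al per formula unit: 2 × 26.982 = 53.964 g.
Weight fraction Al = 53.964 / 496.327 = 0.1087.

10.87 mass %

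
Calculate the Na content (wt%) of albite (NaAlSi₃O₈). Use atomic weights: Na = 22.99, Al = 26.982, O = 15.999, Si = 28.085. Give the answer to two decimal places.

8.77 wt%

Molar mass of NaAlSi₃O₈: 1×22.99 + 1×26.982 + 3×28.085 + 8×15.999 = 262.219 g/mol.
Mass of Na per formula unit: 1 × 22.99 = 22.990 g.
Weight fraction Na = 22.990 / 262.219 = 0.0877.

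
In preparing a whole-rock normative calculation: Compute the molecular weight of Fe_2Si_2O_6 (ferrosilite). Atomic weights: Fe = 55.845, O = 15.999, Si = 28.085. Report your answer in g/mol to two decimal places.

263.85 g/mol

The formula mass is the sum 2(55.845) + 2(28.085) + 6(15.999).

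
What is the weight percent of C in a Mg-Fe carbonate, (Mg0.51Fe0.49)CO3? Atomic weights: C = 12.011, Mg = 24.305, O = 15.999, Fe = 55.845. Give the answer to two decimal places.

Molar mass of (Mg0.51Fe0.49)CO3: 0.51*24.305 + 0.49*55.845 + 1*12.011 + 3*15.999 = 99.768 g/mol.
Mass of C per formula unit: 1 × 12.011 = 12.011 g.
Weight fraction C = 12.011 / 99.768 = 0.1204.

12.04 wt%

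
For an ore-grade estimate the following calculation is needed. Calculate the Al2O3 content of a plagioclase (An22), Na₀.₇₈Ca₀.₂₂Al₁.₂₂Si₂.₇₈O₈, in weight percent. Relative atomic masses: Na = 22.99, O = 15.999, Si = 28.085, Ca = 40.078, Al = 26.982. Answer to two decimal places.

23.41 wt%

Molar mass of Na₀.₇₈Ca₀.₂₂Al₁.₂₂Si₂.₇₈O₈ = 0.78·22.99 + 0.22·40.078 + 1.22·26.982 + 2.78·28.085 + 8·15.999 = 265.736 g/mol.
Each formula unit contains 1.22 Al, equivalent to 1.22/2 = 0.6100 mol Al2O3.
M(Al2O3) = 2×26.982 + 3×15.999 = 101.961 g/mol.
Mass of Al2O3 per formula unit = 0.6100 × 101.961 = 62.196 g.
Al2O3 wt% = 62.196 / 265.736 × 100 = 23.41%.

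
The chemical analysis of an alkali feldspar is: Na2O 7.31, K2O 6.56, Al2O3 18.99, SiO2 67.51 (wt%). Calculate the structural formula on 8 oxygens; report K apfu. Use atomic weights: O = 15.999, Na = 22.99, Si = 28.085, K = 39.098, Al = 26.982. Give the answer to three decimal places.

Na2O: 7.31/61.979 = 0.11794 mol → 0.23588 mol Na, 0.11794 mol O.
K2O: 6.56/94.195 = 0.06964 mol → 0.13928 mol K, 0.06964 mol O.
Al2O3: 18.99/101.961 = 0.18625 mol → 0.37250 mol Al, 0.55875 mol O.
SiO2: 67.51/60.083 = 1.12361 mol → 1.12361 mol Si, 2.24722 mol O.
Total oxygen = 2.99355 mol. Normalization factor = 8/2.99355 = 2.67241.
K per 8 O = 0.13928 × 2.67241 = 0.372.

0.372 K apfu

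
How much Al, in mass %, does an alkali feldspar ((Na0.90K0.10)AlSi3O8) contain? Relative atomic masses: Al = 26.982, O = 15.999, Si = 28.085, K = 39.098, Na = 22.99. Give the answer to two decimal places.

Formula mass = 0.90×22.99 + 0.10×39.098 + 1×26.982 + 3×28.085 + 8×15.999 = 263.830 g/mol, of which 26.982 g is Al.
So Al makes up 26.982/263.830 = 0.1023 of the mass, i.e. 10.23%.

10.23 mass %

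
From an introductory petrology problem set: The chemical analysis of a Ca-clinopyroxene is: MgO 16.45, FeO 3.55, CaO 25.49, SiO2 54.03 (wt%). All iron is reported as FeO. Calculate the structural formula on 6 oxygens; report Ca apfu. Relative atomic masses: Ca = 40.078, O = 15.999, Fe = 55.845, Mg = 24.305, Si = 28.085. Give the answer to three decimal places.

16.45 wt% MgO ÷ 40.304 g/mol = 0.40815 mol, giving 0.40815 Mg and 0.40815 O.
3.55 wt% FeO ÷ 71.844 g/mol = 0.04941 mol, giving 0.04941 Fe and 0.04941 O.
25.49 wt% CaO ÷ 56.077 g/mol = 0.45455 mol, giving 0.45455 Ca and 0.45455 O.
54.03 wt% SiO2 ÷ 60.083 g/mol = 0.89926 mol, giving 0.89926 Si and 1.79852 O.
Oxygen sums to 2.71063; scaling by 6/2.71063 = 2.21351 puts the formula on 6 O.
Ca: 0.45455 × 2.21351 = 1.006 atoms per formula unit.

1.006 Ca apfu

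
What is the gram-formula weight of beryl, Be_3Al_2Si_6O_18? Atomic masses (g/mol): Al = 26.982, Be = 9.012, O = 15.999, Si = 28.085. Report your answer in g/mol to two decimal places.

537.49 g/mol

Be: 3 × 9.012 = 27.0360
Al: 2 × 26.982 = 53.9640
Si: 6 × 28.085 = 168.5100
O: 18 × 15.999 = 287.9820
Summing the contributions gives the formula mass.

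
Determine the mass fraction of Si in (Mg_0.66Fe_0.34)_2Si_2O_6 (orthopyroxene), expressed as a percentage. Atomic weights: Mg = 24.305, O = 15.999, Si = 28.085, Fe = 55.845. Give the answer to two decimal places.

Molar mass of (Mg_0.66Fe_0.34)_2Si_2O_6: 1.32*24.305 + 0.68*55.845 + 2*28.085 + 6*15.999 = 222.221 g/mol.
Mass of Si per formula unit: 2 × 28.085 = 56.170 g.
Weight fraction Si = 56.170 / 222.221 = 0.2528.

25.28 mass %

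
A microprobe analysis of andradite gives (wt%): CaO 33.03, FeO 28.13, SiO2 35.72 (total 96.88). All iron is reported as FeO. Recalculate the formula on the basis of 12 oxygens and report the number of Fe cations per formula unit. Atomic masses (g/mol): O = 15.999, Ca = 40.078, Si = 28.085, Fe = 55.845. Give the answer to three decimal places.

2.166 Fe apfu

CaO (M=56.077): mol = 0.58901; Ca = 0.58901, O = 0.58901.
FeO (M=71.844): mol = 0.39154; Fe = 0.39154, O = 0.39154.
SiO2 (M=60.083): mol = 0.59451; Si = 0.59451, O = 1.18902.
ΣO = 2.16957; factor = 12/ΣO = 5.53105.
Fe apfu = 0.39154 × 5.53105 = 2.166.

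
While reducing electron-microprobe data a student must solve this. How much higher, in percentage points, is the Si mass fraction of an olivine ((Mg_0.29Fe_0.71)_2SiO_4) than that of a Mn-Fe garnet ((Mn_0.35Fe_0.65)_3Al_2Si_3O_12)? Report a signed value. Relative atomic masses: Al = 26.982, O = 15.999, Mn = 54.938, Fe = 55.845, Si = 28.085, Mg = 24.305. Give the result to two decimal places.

-1.82 percentage points

First mineral: 28.085 g Si in 185.478 g formula = 15.14 wt% Si.
Second mineral: 84.255 g Si in 496.790 g formula = 16.96 wt% Si.
15.14% − 16.96% gives a difference of -1.82 percentage points.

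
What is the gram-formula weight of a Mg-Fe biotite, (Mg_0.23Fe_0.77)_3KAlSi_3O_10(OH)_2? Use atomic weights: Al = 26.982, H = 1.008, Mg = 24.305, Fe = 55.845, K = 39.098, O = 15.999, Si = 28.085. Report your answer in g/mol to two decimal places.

490.11 g/mol

The formula mass is the sum 0.69·24.305 + 2.31·55.845 + 1·39.098 + 1·26.982 + 3·28.085 + 12·15.999 + 2·1.008.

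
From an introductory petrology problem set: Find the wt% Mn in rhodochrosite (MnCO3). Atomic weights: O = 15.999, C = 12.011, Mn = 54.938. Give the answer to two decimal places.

47.79 mass %

M(MnCO3) = 114.946 g/mol.
Mn contributes 1 × 54.938 = 54.938 g per mole.
54.938/114.946 = 0.4779 → 47.79%.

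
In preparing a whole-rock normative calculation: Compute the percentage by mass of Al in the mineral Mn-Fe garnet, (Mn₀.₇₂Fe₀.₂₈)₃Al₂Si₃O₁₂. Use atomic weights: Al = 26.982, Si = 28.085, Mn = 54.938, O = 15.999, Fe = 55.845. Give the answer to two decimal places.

Formula mass = 2.16×54.938 + 0.84×55.845 + 2×26.982 + 3×28.085 + 12×15.999 = 495.783 g/mol, of which 53.964 g is Al.
So Al makes up 53.964/495.783 = 0.1088 of the mass, i.e. 10.88%.

10.88 mass %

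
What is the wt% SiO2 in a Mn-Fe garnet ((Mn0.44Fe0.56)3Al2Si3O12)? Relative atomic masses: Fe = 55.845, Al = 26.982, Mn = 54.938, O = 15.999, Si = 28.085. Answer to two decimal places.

36.30 wt%

Molar mass of (Mn0.44Fe0.56)3Al2Si3O12 = 1.32·54.938 + 1.68·55.845 + 2·26.982 + 3·28.085 + 12·15.999 = 496.545 g/mol.
Each formula unit contains 3 Si, equivalent to 3/1 = 3.0000 mol SiO2.
M(SiO2) = 1×28.085 + 2×15.999 = 60.083 g/mol.
Mass of SiO2 per formula unit = 3.0000 × 60.083 = 180.249 g.
SiO2 wt% = 180.249 / 496.545 × 100 = 36.30%.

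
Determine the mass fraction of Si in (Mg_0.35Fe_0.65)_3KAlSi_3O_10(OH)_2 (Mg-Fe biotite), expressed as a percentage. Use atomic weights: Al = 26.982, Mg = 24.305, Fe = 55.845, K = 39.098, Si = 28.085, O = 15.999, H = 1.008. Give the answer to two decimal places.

17.60 mass %

M((Mg_0.35Fe_0.65)_3KAlSi_3O_10(OH)_2) = 478.757 g/mol.
Si contributes 3 × 28.085 = 84.255 g per mole.
84.255/478.757 = 0.1760 → 17.60%.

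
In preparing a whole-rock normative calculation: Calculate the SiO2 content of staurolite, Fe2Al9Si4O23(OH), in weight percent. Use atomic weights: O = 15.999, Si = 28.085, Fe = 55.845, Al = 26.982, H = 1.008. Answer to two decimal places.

M(Fe2Al9Si4O23(OH)) = 851.852 g/mol; M(SiO2) = 60.083 g/mol.
Moles SiO2 per formula unit = 4 Si ÷ 1 = 4.0000.
SiO2 fraction = (4.0000 × 60.083) / 851.852 = 240.332/851.852 = 0.2821.

28.21 wt%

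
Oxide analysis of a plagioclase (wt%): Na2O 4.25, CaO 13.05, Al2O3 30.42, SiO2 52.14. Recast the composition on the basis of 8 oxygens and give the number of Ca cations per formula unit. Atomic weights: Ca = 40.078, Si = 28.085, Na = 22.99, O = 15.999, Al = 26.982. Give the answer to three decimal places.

0.635 Ca apfu

4.25 wt% Na2O ÷ 61.979 g/mol = 0.06857 mol, giving 0.13714 Na and 0.06857 O.
13.05 wt% CaO ÷ 56.077 g/mol = 0.23272 mol, giving 0.23272 Ca and 0.23272 O.
30.42 wt% Al2O3 ÷ 101.961 g/mol = 0.29835 mol, giving 0.59670 Al and 0.89505 O.
52.14 wt% SiO2 ÷ 60.083 g/mol = 0.86780 mol, giving 0.86780 Si and 1.73560 O.
Oxygen sums to 2.93194; scaling by 8/2.93194 = 2.72857 puts the formula on 8 O.
Ca: 0.23272 × 2.72857 = 0.635 atoms per formula unit.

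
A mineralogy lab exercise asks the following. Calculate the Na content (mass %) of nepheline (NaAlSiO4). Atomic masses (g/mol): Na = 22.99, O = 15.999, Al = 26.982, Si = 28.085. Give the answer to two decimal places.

16.18 mass %

Molar mass of NaAlSiO4: 1×22.99 + 1×26.982 + 1×28.085 + 4×15.999 = 142.053 g/mol.
Mass of Na per formula unit: 1 × 22.99 = 22.990 g.
Weight fraction Na = 22.990 / 142.053 = 0.1618.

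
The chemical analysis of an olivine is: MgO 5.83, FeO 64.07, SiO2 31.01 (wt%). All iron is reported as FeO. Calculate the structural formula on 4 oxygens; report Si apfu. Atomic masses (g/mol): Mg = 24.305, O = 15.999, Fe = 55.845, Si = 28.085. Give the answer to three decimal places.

MgO (M=40.304): mol = 0.14465; Mg = 0.14465, O = 0.14465.
FeO (M=71.844): mol = 0.89179; Fe = 0.89179, O = 0.89179.
SiO2 (M=60.083): mol = 0.51612; Si = 0.51612, O = 1.03224.
ΣO = 2.06868; factor = 4/ΣO = 1.93360.
Si apfu = 0.51612 × 1.93360 = 0.998.

0.998 Si apfu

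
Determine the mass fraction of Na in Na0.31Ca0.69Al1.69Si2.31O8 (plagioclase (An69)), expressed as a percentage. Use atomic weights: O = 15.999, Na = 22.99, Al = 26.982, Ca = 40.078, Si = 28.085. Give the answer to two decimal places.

Molar mass of Na0.31Ca0.69Al1.69Si2.31O8: 0.31×22.99 + 0.69×40.078 + 1.69×26.982 + 2.31×28.085 + 8×15.999 = 273.249 g/mol.
Mass of Na per formula unit: 0.31 × 22.99 = 7.127 g.
Weight fraction Na = 7.127 / 273.249 = 0.0261.

2.61 weight percent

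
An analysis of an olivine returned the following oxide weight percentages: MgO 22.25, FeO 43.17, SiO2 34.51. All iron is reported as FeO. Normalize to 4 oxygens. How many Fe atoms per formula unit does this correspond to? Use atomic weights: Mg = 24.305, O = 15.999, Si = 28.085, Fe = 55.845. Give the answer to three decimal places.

1.044 Fe apfu

22.25 wt% MgO ÷ 40.304 g/mol = 0.55205 mol, giving 0.55205 Mg and 0.55205 O.
43.17 wt% FeO ÷ 71.844 g/mol = 0.60089 mol, giving 0.60089 Fe and 0.60089 O.
34.51 wt% SiO2 ÷ 60.083 g/mol = 0.57437 mol, giving 0.57437 Si and 1.14874 O.
Oxygen sums to 2.30168; scaling by 4/2.30168 = 1.73786 puts the formula on 4 O.
Fe: 0.60089 × 1.73786 = 1.044 atoms per formula unit.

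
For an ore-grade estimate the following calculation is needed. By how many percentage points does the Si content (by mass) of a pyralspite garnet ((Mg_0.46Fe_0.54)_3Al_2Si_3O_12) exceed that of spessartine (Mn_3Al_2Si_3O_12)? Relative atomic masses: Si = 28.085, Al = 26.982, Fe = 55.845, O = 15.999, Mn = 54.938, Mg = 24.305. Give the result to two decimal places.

1.53 percentage points

First mineral: 84.255 g Si in 454.217 g formula = 18.55 wt% Si.
Second mineral: 84.255 g Si in 495.021 g formula = 17.02 wt% Si.
18.55% − 17.02% gives a difference of 1.53 percentage points.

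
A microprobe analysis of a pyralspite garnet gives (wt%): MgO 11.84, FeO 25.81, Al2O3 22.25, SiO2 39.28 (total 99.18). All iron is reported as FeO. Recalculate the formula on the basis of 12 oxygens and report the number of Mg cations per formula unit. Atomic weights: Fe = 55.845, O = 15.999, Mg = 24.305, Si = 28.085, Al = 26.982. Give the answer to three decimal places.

11.84 wt% MgO ÷ 40.304 g/mol = 0.29377 mol, giving 0.29377 Mg and 0.29377 O.
25.81 wt% FeO ÷ 71.844 g/mol = 0.35925 mol, giving 0.35925 Fe and 0.35925 O.
22.25 wt% Al2O3 ÷ 101.961 g/mol = 0.21822 mol, giving 0.43644 Al and 0.65466 O.
39.28 wt% SiO2 ÷ 60.083 g/mol = 0.65376 mol, giving 0.65376 Si and 1.30752 O.
Oxygen sums to 2.61520; scaling by 12/2.61520 = 4.58856 puts the formula on 12 O.
Mg: 0.29377 × 4.58856 = 1.348 atoms per formula unit.

1.348 Mg apfu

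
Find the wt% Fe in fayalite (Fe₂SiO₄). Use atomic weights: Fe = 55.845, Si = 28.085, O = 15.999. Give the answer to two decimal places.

Molar mass of Fe₂SiO₄: 2·55.845 + 1·28.085 + 4·15.999 = 203.771 g/mol.
Mass of Fe per formula unit: 2 × 55.845 = 111.690 g.
Weight fraction Fe = 111.690 / 203.771 = 0.5481.

54.81 mass %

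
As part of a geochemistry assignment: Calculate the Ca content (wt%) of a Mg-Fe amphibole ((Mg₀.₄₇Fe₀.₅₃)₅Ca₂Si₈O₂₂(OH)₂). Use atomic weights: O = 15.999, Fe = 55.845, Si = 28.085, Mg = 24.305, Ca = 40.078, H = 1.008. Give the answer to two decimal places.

Formula mass = 2.35*24.305 + 2.65*55.845 + 2*40.078 + 8*28.085 + 24*15.999 + 2*1.008 = 895.934 g/mol, of which 80.156 g is Ca.
So Ca makes up 80.156/895.934 = 0.0895 of the mass, i.e. 8.95%.

8.95 wt%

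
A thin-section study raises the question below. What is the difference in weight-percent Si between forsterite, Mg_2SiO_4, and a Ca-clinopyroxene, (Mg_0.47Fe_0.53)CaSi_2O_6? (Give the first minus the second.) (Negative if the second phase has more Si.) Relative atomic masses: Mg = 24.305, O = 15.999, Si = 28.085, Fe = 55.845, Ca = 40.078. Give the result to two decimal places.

-4.12 percentage points

M(Mg_2SiO_4) = 140.691 g/mol, so wt% Si = 28.085/140.691 × 100 = 19.96%.
M((Mg_0.47Fe_0.53)CaSi_2O_6) = 233.263 g/mol, so wt% Si = 56.170/233.263 × 100 = 24.08%.
19.96 − 24.08 = -4.12 pp.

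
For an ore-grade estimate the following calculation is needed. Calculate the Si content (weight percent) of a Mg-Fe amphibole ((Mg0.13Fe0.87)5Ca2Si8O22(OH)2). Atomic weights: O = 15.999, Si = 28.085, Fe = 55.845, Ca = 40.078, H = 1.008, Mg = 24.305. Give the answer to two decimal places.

23.66 weight percent

Molar mass of (Mg0.13Fe0.87)5Ca2Si8O22(OH)2: 0.65*24.305 + 4.35*55.845 + 2*40.078 + 8*28.085 + 24*15.999 + 2*1.008 = 949.552 g/mol.
Mass of Si per formula unit: 8 × 28.085 = 224.680 g.
Weight fraction Si = 224.680 / 949.552 = 0.2366.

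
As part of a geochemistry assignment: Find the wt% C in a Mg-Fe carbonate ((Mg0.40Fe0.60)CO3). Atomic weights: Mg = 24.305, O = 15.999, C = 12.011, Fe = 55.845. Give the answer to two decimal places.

11.63 weight percent

Formula mass = 0.40·24.305 + 0.60·55.845 + 1·12.011 + 3·15.999 = 103.237 g/mol, of which 12.011 g is C.
So C makes up 12.011/103.237 = 0.1163 of the mass, i.e. 11.63%.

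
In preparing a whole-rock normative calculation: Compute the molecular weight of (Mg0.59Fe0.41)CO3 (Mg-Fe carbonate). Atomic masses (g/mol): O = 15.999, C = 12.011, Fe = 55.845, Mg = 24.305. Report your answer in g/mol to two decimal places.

97.24 g/mol

The formula mass is the sum 0.59(24.305) + 0.41(55.845) + 1(12.011) + 3(15.999).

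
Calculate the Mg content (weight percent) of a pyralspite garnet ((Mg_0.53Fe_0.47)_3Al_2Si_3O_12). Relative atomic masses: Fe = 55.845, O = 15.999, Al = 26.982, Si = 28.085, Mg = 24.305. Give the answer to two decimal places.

8.63 weight percent

Formula mass = 1.59×24.305 + 1.41×55.845 + 2×26.982 + 3×28.085 + 12×15.999 = 447.593 g/mol, of which 38.645 g is Mg.
So Mg makes up 38.645/447.593 = 0.0863 of the mass, i.e. 8.63%.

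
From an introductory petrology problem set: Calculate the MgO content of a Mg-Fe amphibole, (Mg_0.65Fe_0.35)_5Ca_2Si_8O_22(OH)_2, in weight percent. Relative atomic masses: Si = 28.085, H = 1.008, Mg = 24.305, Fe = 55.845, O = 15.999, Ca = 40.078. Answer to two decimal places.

15.10 wt%

Molar mass of (Mg_0.65Fe_0.35)_5Ca_2Si_8O_22(OH)_2 = 3.25·24.305 + 1.75·55.845 + 2·40.078 + 8·28.085 + 24·15.999 + 2·1.008 = 867.548 g/mol.
Each formula unit contains 3.25 Mg, equivalent to 3.25/1 = 3.2500 mol MgO.
M(MgO) = 1×24.305 + 1×15.999 = 40.304 g/mol.
Mass of MgO per formula unit = 3.2500 × 40.304 = 130.988 g.
MgO wt% = 130.988 / 867.548 × 100 = 15.10%.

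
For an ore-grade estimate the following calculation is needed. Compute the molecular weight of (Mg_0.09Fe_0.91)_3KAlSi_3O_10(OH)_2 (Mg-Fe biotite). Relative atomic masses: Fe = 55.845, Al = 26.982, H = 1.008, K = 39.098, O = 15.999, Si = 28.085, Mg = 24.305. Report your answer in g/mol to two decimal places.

503.36 g/mol

M = 0.27*24.305 + 2.73*55.845 + 1*39.098 + 1*26.982 + 3*28.085 + 12*15.999 + 2*1.008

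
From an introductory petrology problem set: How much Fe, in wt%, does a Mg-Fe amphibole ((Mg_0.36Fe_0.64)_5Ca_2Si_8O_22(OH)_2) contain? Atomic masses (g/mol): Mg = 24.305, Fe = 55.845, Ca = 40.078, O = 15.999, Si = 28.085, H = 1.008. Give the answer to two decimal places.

Molar mass of (Mg_0.36Fe_0.64)_5Ca_2Si_8O_22(OH)_2: 1.80×24.305 + 3.20×55.845 + 2×40.078 + 8×28.085 + 24×15.999 + 2×1.008 = 913.281 g/mol.
Mass of Fe per formula unit: 3.20 × 55.845 = 178.704 g.
Weight fraction Fe = 178.704 / 913.281 = 0.1957.

19.57 wt%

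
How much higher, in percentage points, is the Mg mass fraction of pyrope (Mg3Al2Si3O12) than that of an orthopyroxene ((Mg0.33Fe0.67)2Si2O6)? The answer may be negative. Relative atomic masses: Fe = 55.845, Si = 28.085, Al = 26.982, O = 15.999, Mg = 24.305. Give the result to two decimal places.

11.49 percentage points

Mg in Mg3Al2Si3O12: molar mass 403.122 g/mol; 3×24.305 = 72.915 g → 18.09 wt%.
Mg in (Mg0.33Fe0.67)2Si2O6: molar mass 243.038 g/mol; 0.66×24.305 = 16.041 g → 6.60 wt%.
Difference = 18.09 − 6.60 = 11.49 percentage points.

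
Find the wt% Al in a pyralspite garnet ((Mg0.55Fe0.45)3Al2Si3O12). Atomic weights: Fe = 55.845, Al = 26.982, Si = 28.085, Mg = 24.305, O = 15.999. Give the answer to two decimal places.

Molar mass of (Mg0.55Fe0.45)3Al2Si3O12: 1.65*24.305 + 1.35*55.845 + 2*26.982 + 3*28.085 + 12*15.999 = 445.701 g/mol.
Mass of Al per formula unit: 2 × 26.982 = 53.964 g.
Weight fraction Al = 53.964 / 445.701 = 0.1211.

12.11 weight percent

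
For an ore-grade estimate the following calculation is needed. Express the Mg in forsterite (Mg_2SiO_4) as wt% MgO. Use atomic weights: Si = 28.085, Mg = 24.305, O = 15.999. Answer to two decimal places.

Formula mass = 140.691 g/mol.
2 Mg → 2.0000 mol MgO per formula unit; M(MgO) = 40.304, so MgO mass = 80.608 g.
80.608/140.691 × 100 = 57.29 wt%.

57.29 wt%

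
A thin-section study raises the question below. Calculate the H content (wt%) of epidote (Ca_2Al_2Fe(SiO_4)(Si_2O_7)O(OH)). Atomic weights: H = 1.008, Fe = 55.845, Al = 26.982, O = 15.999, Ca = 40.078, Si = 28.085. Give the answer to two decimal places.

Formula mass = 2·40.078 + 2·26.982 + 1·55.845 + 3·28.085 + 13·15.999 + 1·1.008 = 483.215 g/mol, of which 1.008 g is H.
So H makes up 1.008/483.215 = 0.0021 of the mass, i.e. 0.21%.

0.21 wt%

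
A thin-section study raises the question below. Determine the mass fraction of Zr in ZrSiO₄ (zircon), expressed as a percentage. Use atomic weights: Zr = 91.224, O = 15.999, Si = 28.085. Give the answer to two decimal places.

49.77 weight percent

M(ZrSiO₄) = 183.305 g/mol.
Zr contributes 1 × 91.224 = 91.224 g per mole.
91.224/183.305 = 0.4977 → 49.77%.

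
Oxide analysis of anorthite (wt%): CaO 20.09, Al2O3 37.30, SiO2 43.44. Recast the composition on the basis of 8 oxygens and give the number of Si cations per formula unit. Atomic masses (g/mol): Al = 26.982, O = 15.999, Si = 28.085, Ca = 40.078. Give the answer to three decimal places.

1.993 Si apfu

20.09 wt% CaO ÷ 56.077 g/mol = 0.35826 mol, giving 0.35826 Ca and 0.35826 O.
37.30 wt% Al2O3 ÷ 101.961 g/mol = 0.36583 mol, giving 0.73166 Al and 1.09749 O.
43.44 wt% SiO2 ÷ 60.083 g/mol = 0.72300 mol, giving 0.72300 Si and 1.44600 O.
Oxygen sums to 2.90175; scaling by 8/2.90175 = 2.75696 puts the formula on 8 O.
Si: 0.72300 × 2.75696 = 1.993 atoms per formula unit.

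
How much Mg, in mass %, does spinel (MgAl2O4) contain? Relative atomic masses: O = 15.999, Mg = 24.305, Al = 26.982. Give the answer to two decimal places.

17.08 mass %

Formula mass = 1·24.305 + 2·26.982 + 4·15.999 = 142.265 g/mol, of which 24.305 g is Mg.
So Mg makes up 24.305/142.265 = 0.1708 of the mass, i.e. 17.08%.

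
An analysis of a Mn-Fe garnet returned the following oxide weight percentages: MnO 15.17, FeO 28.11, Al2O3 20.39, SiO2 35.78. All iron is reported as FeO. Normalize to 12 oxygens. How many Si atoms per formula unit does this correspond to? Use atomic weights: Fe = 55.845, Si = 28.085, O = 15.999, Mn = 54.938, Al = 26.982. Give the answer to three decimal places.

2.982 Si apfu

MnO: 15.17/70.937 = 0.21385 mol → 0.21385 mol Mn, 0.21385 mol O.
FeO: 28.11/71.844 = 0.39126 mol → 0.39126 mol Fe, 0.39126 mol O.
Al2O3: 20.39/101.961 = 0.19998 mol → 0.39996 mol Al, 0.59994 mol O.
SiO2: 35.78/60.083 = 0.59551 mol → 0.59551 mol Si, 1.19102 mol O.
Total oxygen = 2.39607 mol. Normalization factor = 12/2.39607 = 5.00820.
Si per 12 O = 0.59551 × 5.00820 = 2.982.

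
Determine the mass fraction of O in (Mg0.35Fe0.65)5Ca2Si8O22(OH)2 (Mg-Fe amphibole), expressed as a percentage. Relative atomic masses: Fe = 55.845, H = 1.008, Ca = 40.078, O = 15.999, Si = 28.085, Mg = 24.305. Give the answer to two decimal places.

41.97 wt%

M((Mg0.35Fe0.65)5Ca2Si8O22(OH)2) = 914.858 g/mol.
O contributes 24 × 15.999 = 383.976 g per mole.
383.976/914.858 = 0.4197 → 41.97%.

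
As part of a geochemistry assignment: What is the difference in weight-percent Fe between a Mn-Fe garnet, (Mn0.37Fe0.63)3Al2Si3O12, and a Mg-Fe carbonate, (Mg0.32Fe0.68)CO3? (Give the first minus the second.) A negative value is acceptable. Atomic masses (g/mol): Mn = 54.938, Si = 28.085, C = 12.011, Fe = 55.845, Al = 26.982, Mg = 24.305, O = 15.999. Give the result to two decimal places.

Fe in (Mn0.37Fe0.63)3Al2Si3O12: molar mass 496.735 g/mol; 1.89×55.845 = 105.547 g → 21.25 wt%.
Fe in (Mg0.32Fe0.68)CO3: molar mass 105.760 g/mol; 0.68×55.845 = 37.975 g → 35.91 wt%.
Difference = 21.25 − 35.91 = -14.66 percentage points.

-14.66 percentage points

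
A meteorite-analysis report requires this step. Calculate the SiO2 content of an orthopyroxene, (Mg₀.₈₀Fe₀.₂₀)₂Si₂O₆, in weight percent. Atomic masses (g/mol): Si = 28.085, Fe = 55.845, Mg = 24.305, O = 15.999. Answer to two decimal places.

56.31 wt%

M((Mg₀.₈₀Fe₀.₂₀)₂Si₂O₆) = 213.390 g/mol; M(SiO2) = 60.083 g/mol.
Moles SiO2 per formula unit = 2 Si ÷ 1 = 2.0000.
SiO2 fraction = (2.0000 × 60.083) / 213.390 = 120.166/213.390 = 0.5631.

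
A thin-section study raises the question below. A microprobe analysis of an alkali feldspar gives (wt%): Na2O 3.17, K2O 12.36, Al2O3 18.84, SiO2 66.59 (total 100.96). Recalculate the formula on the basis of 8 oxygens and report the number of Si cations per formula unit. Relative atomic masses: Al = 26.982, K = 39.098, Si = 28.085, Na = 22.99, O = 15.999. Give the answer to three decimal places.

3.002 Si apfu

Na2O (M=61.979): mol = 0.05115; Na = 0.10230, O = 0.05115.
K2O (M=94.195): mol = 0.13122; K = 0.26244, O = 0.13122.
Al2O3 (M=101.961): mol = 0.18478; Al = 0.36956, O = 0.55434.
SiO2 (M=60.083): mol = 1.10830; Si = 1.10830, O = 2.21660.
ΣO = 2.95331; factor = 8/ΣO = 2.70883.
Si apfu = 1.10830 × 2.70883 = 3.002.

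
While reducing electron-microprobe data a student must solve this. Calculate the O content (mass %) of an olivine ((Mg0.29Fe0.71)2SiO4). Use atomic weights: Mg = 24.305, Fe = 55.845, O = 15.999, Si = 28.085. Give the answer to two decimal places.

34.50 mass %

Formula mass = 0.58×24.305 + 1.42×55.845 + 1×28.085 + 4×15.999 = 185.478 g/mol, of which 63.996 g is O.
So O makes up 63.996/185.478 = 0.3450 of the mass, i.e. 34.50%.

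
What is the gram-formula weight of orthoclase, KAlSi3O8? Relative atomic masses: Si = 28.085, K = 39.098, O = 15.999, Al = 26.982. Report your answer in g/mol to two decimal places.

278.33 g/mol

M = 1(39.098) + 1(26.982) + 3(28.085) + 8(15.999)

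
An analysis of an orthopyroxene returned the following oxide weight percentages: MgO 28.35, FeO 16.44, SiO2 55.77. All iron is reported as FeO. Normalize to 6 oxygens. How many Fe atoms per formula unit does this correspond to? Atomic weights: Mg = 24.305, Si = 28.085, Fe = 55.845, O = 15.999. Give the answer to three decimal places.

MgO (M=40.304): mol = 0.70340; Mg = 0.70340, O = 0.70340.
FeO (M=71.844): mol = 0.22883; Fe = 0.22883, O = 0.22883.
SiO2 (M=60.083): mol = 0.92822; Si = 0.92822, O = 1.85644.
ΣO = 2.78867; factor = 6/ΣO = 2.15156.
Fe apfu = 0.22883 × 2.15156 = 0.492.

0.492 Fe apfu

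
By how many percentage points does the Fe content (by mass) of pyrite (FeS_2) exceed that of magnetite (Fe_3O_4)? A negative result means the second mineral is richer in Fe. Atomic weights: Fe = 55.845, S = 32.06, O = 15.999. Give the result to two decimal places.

-25.81 percentage points

Fe in FeS_2: molar mass 119.965 g/mol; 1×55.845 = 55.845 g → 46.55 wt%.
Fe in Fe_3O_4: molar mass 231.531 g/mol; 3×55.845 = 167.535 g → 72.36 wt%.
Difference = 46.55 − 72.36 = -25.81 percentage points.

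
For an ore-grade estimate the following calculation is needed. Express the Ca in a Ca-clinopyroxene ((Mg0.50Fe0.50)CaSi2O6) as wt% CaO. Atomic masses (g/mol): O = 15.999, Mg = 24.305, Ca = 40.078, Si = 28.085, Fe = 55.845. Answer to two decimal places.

24.14 wt%

Formula mass = 232.317 g/mol.
1 Ca → 1.0000 mol CaO per formula unit; M(CaO) = 56.077, so CaO mass = 56.077 g.
56.077/232.317 × 100 = 24.14 wt%.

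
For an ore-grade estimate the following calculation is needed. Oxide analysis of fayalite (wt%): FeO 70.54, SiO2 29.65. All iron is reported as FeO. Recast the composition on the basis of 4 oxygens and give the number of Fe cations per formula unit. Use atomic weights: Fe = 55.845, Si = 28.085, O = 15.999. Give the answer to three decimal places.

FeO: 70.54/71.844 = 0.98185 mol → 0.98185 mol Fe, 0.98185 mol O.
SiO2: 29.65/60.083 = 0.49348 mol → 0.49348 mol Si, 0.98696 mol O.
Total oxygen = 1.96881 mol. Normalization factor = 4/1.96881 = 2.03168.
Fe per 4 O = 0.98185 × 2.03168 = 1.995.

1.995 Fe apfu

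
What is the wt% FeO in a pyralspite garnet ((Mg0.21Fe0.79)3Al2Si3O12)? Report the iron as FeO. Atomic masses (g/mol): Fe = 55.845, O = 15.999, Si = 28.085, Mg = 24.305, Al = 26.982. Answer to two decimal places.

M((Mg0.21Fe0.79)3Al2Si3O12) = 477.872 g/mol; M(FeO) = 71.844 g/mol.
Moles FeO per formula unit = 2.37 Fe ÷ 1 = 2.3700.
FeO fraction = (2.3700 × 71.844) / 477.872 = 170.270/477.872 = 0.3563.

35.63 wt%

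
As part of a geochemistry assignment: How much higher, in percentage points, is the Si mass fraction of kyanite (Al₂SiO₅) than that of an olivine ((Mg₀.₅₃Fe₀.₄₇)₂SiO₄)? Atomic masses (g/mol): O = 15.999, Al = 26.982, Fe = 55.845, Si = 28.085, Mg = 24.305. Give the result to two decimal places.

Si in Al₂SiO₅: molar mass 162.044 g/mol; 1×28.085 = 28.085 g → 17.33 wt%.
Si in (Mg₀.₅₃Fe₀.₄₇)₂SiO₄: molar mass 170.339 g/mol; 1×28.085 = 28.085 g → 16.49 wt%.
Difference = 17.33 − 16.49 = 0.84 percentage points.

0.84 percentage points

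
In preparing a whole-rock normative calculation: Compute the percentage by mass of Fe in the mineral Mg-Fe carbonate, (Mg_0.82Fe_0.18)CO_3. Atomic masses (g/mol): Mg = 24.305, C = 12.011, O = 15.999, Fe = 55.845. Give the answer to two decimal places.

11.17 wt%

Molar mass of (Mg_0.82Fe_0.18)CO_3: 0.82*24.305 + 0.18*55.845 + 1*12.011 + 3*15.999 = 89.990 g/mol.
Mass of Fe per formula unit: 0.18 × 55.845 = 10.052 g.
Weight fraction Fe = 10.052 / 89.990 = 0.1117.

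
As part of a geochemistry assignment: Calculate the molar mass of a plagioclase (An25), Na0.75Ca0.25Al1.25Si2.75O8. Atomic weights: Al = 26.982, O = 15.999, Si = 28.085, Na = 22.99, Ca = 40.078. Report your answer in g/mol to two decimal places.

266.22 g/mol

M = 0.75·22.99 + 0.25·40.078 + 1.25·26.982 + 2.75·28.085 + 8·15.999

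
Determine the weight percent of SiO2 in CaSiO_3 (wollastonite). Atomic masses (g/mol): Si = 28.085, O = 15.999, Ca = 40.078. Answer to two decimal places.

Molar mass of CaSiO_3 = 1×40.078 + 1×28.085 + 3×15.999 = 116.160 g/mol.
Each formula unit contains 1 Si, equivalent to 1/1 = 1.0000 mol SiO2.
M(SiO2) = 1×28.085 + 2×15.999 = 60.083 g/mol.
Mass of SiO2 per formula unit = 1.0000 × 60.083 = 60.083 g.
SiO2 wt% = 60.083 / 116.160 × 100 = 51.72%.

51.72 wt%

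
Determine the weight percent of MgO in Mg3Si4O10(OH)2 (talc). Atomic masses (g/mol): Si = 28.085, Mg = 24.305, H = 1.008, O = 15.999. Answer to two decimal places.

Molar mass of Mg3Si4O10(OH)2 = 3×24.305 + 4×28.085 + 12×15.999 + 2×1.008 = 379.259 g/mol.
Each formula unit contains 3 Mg, equivalent to 3/1 = 3.0000 mol MgO.
M(MgO) = 1×24.305 + 1×15.999 = 40.304 g/mol.
Mass of MgO per formula unit = 3.0000 × 40.304 = 120.912 g.
MgO wt% = 120.912 / 379.259 × 100 = 31.88%.

31.88 wt%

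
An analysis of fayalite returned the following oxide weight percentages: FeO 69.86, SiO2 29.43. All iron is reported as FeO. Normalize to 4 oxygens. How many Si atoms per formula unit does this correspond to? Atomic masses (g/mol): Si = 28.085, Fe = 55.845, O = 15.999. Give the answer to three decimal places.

FeO: 69.86/71.844 = 0.97238 mol → 0.97238 mol Fe, 0.97238 mol O.
SiO2: 29.43/60.083 = 0.48982 mol → 0.48982 mol Si, 0.97964 mol O.
Total oxygen = 1.95202 mol. Normalization factor = 4/1.95202 = 2.04916.
Si per 4 O = 0.48982 × 2.04916 = 1.004.

1.004 Si apfu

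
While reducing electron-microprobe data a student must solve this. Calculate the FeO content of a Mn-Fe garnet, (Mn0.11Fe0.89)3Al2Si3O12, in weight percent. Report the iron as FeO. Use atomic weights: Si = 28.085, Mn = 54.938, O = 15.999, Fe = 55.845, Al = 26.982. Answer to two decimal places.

38.56 wt%

M((Mn0.11Fe0.89)3Al2Si3O12) = 497.443 g/mol; M(FeO) = 71.844 g/mol.
Moles FeO per formula unit = 2.67 Fe ÷ 1 = 2.6700.
FeO fraction = (2.6700 × 71.844) / 497.443 = 191.823/497.443 = 0.3856.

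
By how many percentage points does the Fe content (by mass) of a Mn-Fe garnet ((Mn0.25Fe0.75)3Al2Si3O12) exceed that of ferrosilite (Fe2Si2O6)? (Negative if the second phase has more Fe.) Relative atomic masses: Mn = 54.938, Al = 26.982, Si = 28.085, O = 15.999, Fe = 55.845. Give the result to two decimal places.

Fe in (Mn0.25Fe0.75)3Al2Si3O12: molar mass 497.062 g/mol; 2.25×55.845 = 125.651 g → 25.28 wt%.
Fe in Fe2Si2O6: molar mass 263.854 g/mol; 2×55.845 = 111.690 g → 42.33 wt%.
Difference = 25.28 − 42.33 = -17.05 percentage points.

-17.05 percentage points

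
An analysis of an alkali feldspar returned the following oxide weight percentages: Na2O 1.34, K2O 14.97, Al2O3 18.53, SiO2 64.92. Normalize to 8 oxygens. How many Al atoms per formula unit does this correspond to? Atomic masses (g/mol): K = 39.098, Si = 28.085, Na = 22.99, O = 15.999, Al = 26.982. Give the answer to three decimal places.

Na2O: 1.34/61.979 = 0.02162 mol → 0.04324 mol Na, 0.02162 mol O.
K2O: 14.97/94.195 = 0.15893 mol → 0.31786 mol K, 0.15893 mol O.
Al2O3: 18.53/101.961 = 0.18174 mol → 0.36348 mol Al, 0.54522 mol O.
SiO2: 64.92/60.083 = 1.08051 mol → 1.08051 mol Si, 2.16102 mol O.
Total oxygen = 2.88679 mol. Normalization factor = 8/2.88679 = 2.77124.
Al per 8 O = 0.36348 × 2.77124 = 1.007.

1.007 Al apfu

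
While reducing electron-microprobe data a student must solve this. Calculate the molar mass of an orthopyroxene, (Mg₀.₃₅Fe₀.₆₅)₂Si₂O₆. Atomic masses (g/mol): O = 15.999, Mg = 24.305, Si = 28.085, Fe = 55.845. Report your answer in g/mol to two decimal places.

Mg: 0.70 × 24.305 = 17.0135
Fe: 1.30 × 55.845 = 72.5985
Si: 2 × 28.085 = 56.1700
O: 6 × 15.999 = 95.9940
Summing the contributions gives the formula mass.

241.78 g/mol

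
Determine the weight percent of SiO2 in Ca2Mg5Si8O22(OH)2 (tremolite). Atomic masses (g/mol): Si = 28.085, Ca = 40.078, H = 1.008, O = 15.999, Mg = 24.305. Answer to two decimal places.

M(Ca2Mg5Si8O22(OH)2) = 812.353 g/mol; M(SiO2) = 60.083 g/mol.
Moles SiO2 per formula unit = 8 Si ÷ 1 = 8.0000.
SiO2 fraction = (8.0000 × 60.083) / 812.353 = 480.664/812.353 = 0.5917.

59.17 wt%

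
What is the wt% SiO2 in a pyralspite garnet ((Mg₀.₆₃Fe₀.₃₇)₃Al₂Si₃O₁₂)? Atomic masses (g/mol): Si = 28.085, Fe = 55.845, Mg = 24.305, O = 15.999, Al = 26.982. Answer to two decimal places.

Formula mass = 438.131 g/mol.
3 Si → 3.0000 mol SiO2 per formula unit; M(SiO2) = 60.083, so SiO2 mass = 180.249 g.
180.249/438.131 × 100 = 41.14 wt%.

41.14 wt%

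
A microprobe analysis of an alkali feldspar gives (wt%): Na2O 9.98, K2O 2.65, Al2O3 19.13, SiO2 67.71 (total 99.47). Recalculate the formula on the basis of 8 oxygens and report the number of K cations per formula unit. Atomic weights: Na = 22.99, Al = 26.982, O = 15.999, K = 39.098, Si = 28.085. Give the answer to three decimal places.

0.150 K apfu

Na2O: 9.98/61.979 = 0.16102 mol → 0.32204 mol Na, 0.16102 mol O.
K2O: 2.65/94.195 = 0.02813 mol → 0.05626 mol K, 0.02813 mol O.
Al2O3: 19.13/101.961 = 0.18762 mol → 0.37524 mol Al, 0.56286 mol O.
SiO2: 67.71/60.083 = 1.12694 mol → 1.12694 mol Si, 2.25388 mol O.
Total oxygen = 3.00589 mol. Normalization factor = 8/3.00589 = 2.66144.
K per 8 O = 0.05626 × 2.66144 = 0.150.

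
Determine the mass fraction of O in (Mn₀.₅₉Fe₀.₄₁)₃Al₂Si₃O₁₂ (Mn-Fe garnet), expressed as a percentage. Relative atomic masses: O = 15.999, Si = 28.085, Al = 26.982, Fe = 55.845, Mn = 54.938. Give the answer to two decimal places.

38.70 mass %

Formula mass = 1.77*54.938 + 1.23*55.845 + 2*26.982 + 3*28.085 + 12*15.999 = 496.137 g/mol, of which 191.988 g is O.
So O makes up 191.988/496.137 = 0.3870 of the mass, i.e. 38.70%.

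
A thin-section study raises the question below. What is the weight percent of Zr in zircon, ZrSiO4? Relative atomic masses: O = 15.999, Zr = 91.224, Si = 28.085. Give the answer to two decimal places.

M(ZrSiO4) = 183.305 g/mol.
Zr contributes 1 × 91.224 = 91.224 g per mole.
91.224/183.305 = 0.4977 → 49.77%.

49.77 wt%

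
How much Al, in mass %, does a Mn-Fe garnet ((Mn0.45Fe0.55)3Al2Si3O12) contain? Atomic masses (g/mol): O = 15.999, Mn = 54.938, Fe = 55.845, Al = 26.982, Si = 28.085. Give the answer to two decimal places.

10.87 mass %

Molar mass of (Mn0.45Fe0.55)3Al2Si3O12: 1.35×54.938 + 1.65×55.845 + 2×26.982 + 3×28.085 + 12×15.999 = 496.518 g/mol.
Mass of Al per formula unit: 2 × 26.982 = 53.964 g.
Weight fraction Al = 53.964 / 496.518 = 0.1087.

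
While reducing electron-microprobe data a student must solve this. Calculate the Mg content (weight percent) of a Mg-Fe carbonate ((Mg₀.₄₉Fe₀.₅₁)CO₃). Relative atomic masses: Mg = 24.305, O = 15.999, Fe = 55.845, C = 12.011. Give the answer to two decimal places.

Formula mass = 0.49*24.305 + 0.51*55.845 + 1*12.011 + 3*15.999 = 100.398 g/mol, of which 11.909 g is Mg.
So Mg makes up 11.909/100.398 = 0.1186 of the mass, i.e. 11.86%.

11.86 weight percent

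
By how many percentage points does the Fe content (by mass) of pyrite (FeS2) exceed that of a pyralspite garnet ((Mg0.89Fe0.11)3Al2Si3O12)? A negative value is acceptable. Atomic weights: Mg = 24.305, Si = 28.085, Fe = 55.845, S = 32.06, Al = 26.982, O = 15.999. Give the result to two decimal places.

42.09 percentage points

First mineral: 55.845 g Fe in 119.965 g formula = 46.55 wt% Fe.
Second mineral: 18.429 g Fe in 413.530 g formula = 4.46 wt% Fe.
46.55% − 4.46% gives a difference of 42.09 percentage points.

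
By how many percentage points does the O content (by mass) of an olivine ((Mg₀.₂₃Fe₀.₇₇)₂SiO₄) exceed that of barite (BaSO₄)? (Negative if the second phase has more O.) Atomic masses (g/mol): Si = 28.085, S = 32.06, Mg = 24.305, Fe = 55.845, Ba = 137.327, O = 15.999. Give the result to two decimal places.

6.39 percentage points

M((Mg₀.₂₃Fe₀.₇₇)₂SiO₄) = 189.263 g/mol, so wt% O = 63.996/189.263 × 100 = 33.81%.
M(BaSO₄) = 233.383 g/mol, so wt% O = 63.996/233.383 × 100 = 27.42%.
33.81 − 27.42 = 6.39 pp.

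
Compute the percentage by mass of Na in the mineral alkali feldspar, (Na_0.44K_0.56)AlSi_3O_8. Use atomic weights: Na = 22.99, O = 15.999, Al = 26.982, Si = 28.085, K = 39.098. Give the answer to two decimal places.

3.73 wt%

M((Na_0.44K_0.56)AlSi_3O_8) = 271.239 g/mol.
Na contributes 0.44 × 22.99 = 10.116 g per mole.
10.116/271.239 = 0.0373 → 3.73%.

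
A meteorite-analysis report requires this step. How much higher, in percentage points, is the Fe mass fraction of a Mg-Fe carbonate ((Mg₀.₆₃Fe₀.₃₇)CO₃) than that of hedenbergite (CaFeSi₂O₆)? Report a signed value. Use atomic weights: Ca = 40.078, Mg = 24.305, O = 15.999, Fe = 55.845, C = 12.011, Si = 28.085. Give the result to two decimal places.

First mineral: 20.663 g Fe in 95.983 g formula = 21.53 wt% Fe.
Second mineral: 55.845 g Fe in 248.087 g formula = 22.51 wt% Fe.
21.53% − 22.51% gives a difference of -0.98 percentage points.

-0.98 percentage points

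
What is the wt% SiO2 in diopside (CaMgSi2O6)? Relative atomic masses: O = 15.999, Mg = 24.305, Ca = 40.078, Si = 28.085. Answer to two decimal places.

Molar mass of CaMgSi2O6 = 1×40.078 + 1×24.305 + 2×28.085 + 6×15.999 = 216.547 g/mol.
Each formula unit contains 2 Si, equivalent to 2/1 = 2.0000 mol SiO2.
M(SiO2) = 1×28.085 + 2×15.999 = 60.083 g/mol.
Mass of SiO2 per formula unit = 2.0000 × 60.083 = 120.166 g.
SiO2 wt% = 120.166 / 216.547 × 100 = 55.49%.

55.49 wt%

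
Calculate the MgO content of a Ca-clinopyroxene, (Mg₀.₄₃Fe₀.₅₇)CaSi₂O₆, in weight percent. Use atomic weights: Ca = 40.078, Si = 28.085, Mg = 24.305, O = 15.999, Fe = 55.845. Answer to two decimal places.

Formula mass = 234.525 g/mol.
0.43 Mg → 0.4300 mol MgO per formula unit; M(MgO) = 40.304, so MgO mass = 17.331 g.
17.331/234.525 × 100 = 7.39 wt%.

7.39 wt%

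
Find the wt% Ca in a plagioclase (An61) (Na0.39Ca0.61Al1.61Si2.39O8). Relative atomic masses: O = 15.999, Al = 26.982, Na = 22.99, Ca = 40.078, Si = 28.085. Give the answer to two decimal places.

8.99 mass %

Molar mass of Na0.39Ca0.61Al1.61Si2.39O8: 0.39·22.99 + 0.61·40.078 + 1.61·26.982 + 2.39·28.085 + 8·15.999 = 271.970 g/mol.
Mass of Ca per formula unit: 0.61 × 40.078 = 24.448 g.
Weight fraction Ca = 24.448 / 271.970 = 0.0899.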